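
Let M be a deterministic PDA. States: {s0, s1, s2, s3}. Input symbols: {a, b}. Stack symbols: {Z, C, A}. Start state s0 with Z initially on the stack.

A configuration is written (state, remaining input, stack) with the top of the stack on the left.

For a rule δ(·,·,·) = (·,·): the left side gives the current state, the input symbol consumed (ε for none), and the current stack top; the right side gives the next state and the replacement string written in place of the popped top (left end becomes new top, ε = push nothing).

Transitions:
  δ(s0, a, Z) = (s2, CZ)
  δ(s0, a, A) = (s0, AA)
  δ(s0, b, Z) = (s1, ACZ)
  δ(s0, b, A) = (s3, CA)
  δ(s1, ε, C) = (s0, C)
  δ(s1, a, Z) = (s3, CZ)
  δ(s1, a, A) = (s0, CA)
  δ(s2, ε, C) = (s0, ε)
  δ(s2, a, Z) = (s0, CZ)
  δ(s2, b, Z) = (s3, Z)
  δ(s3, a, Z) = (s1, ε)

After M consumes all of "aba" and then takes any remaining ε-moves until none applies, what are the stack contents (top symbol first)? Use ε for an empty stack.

(s0, aba, Z)
  read a, top Z: go to s2, push CZ → (s2, ba, CZ)
  ε-move, top C: go to s0, push ε → (s0, ba, Z)
  read b, top Z: go to s1, push ACZ → (s1, a, ACZ)
  read a, top A: go to s0, push CA → (s0, ε, CACZ)
All input consumed in state s0 with stack CACZ.

CACZ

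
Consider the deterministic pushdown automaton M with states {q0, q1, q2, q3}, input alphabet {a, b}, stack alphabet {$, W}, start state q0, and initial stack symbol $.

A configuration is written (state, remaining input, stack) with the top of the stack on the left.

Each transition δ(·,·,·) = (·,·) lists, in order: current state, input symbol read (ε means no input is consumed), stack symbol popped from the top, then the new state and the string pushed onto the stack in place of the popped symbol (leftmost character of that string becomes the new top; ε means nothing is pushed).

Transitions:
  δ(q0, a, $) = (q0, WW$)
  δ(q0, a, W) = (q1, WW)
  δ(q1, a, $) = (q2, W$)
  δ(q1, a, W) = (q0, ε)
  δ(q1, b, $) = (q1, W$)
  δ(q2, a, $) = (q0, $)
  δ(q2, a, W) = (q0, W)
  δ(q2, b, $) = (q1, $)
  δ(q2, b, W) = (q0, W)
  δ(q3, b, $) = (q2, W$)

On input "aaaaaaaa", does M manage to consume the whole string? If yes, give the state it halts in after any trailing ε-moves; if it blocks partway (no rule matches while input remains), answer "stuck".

(q0, aaaaaaaa, $) ⊢ (q0, aaaaaaa, WW$) ⊢ (q1, aaaaaa, WWW$) ⊢ (q0, aaaaa, WW$) ⊢ (q1, aaaa, WWW$) ⊢ (q0, aaa, WW$) ⊢ (q1, aa, WWW$) ⊢ (q0, a, WW$) ⊢ (q1, ε, WWW$)
All input consumed; M is in state q1.

q1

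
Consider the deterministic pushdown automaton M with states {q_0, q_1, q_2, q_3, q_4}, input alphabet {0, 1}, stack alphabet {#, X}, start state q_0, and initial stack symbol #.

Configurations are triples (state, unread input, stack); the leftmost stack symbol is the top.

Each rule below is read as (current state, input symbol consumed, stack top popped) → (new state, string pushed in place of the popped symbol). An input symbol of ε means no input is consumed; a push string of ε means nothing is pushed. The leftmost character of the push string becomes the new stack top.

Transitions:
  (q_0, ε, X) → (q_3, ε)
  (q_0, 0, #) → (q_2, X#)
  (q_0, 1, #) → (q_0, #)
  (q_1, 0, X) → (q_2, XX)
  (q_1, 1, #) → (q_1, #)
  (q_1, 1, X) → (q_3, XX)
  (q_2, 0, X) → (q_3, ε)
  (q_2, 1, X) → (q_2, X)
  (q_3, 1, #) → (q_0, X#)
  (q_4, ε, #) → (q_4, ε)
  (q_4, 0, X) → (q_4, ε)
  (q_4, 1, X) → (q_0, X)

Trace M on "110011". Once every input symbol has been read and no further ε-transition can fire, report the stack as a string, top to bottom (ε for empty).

(q_0, 110011, #) ⊢ (q_0, 10011, #) ⊢ (q_0, 0011, #) ⊢ (q_2, 011, X#) ⊢ (q_3, 11, #) ⊢ (q_0, 1, X#) ⊢ (q_3, 1, #) ⊢ (q_0, ε, X#) ⊢ (q_3, ε, #)
All input consumed in state q_3 with stack #.

#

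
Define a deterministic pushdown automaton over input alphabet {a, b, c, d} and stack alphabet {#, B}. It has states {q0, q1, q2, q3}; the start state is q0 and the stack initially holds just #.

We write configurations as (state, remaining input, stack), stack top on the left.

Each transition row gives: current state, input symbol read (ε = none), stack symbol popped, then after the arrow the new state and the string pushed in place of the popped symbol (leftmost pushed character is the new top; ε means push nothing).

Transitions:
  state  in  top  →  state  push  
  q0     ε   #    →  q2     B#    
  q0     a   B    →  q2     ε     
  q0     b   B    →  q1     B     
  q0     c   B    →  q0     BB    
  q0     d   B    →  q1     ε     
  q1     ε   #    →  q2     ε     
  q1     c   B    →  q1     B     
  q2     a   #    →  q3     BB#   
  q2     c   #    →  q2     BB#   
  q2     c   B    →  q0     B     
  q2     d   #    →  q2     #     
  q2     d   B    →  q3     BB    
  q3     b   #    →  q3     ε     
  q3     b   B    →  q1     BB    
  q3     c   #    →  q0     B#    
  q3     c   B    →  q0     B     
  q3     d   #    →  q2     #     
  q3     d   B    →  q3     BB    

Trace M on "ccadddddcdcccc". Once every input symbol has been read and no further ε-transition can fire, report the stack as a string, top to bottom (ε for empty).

BBBBB#

(q0, ccadddddcdcccc, #)
  ε-move, top #: go to q2, push B# → (q2, ccadddddcdcccc, B#)
  read c, top B: go to q0, push B → (q0, cadddddcdcccc, B#)
  read c, top B: go to q0, push BB → (q0, adddddcdcccc, BB#)
  read a, top B: go to q2, push ε → (q2, dddddcdcccc, B#)
  read d, top B: go to q3, push BB → (q3, ddddcdcccc, BB#)
  read d, top B: go to q3, push BB → (q3, dddcdcccc, BBB#)
  read d, top B: go to q3, push BB → (q3, ddcdcccc, BBBB#)
  read d, top B: go to q3, push BB → (q3, dcdcccc, BBBBB#)
  read d, top B: go to q3, push BB → (q3, cdcccc, BBBBBB#)
  read c, top B: go to q0, push B → (q0, dcccc, BBBBBB#)
  read d, top B: go to q1, push ε → (q1, cccc, BBBBB#)
  read c, top B: go to q1, push B → (q1, ccc, BBBBB#)
  read c, top B: go to q1, push B → (q1, cc, BBBBB#)
  read c, top B: go to q1, push B → (q1, c, BBBBB#)
  read c, top B: go to q1, push B → (q1, ε, BBBBB#)
All input consumed in state q1 with stack BBBBB#.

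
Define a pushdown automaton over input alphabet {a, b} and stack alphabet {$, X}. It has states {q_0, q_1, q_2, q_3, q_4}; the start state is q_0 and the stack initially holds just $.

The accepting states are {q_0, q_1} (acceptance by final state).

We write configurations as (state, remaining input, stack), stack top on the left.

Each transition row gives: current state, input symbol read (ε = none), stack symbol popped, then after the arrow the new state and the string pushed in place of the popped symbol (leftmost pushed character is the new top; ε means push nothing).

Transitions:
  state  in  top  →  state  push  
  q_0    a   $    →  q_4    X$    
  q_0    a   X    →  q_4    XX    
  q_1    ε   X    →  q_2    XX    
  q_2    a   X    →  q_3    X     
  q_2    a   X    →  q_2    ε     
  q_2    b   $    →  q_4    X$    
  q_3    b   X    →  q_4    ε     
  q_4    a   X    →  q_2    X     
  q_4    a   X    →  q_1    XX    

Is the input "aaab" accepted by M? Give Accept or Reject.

No computation consumes all input and reaches a final state.

Reject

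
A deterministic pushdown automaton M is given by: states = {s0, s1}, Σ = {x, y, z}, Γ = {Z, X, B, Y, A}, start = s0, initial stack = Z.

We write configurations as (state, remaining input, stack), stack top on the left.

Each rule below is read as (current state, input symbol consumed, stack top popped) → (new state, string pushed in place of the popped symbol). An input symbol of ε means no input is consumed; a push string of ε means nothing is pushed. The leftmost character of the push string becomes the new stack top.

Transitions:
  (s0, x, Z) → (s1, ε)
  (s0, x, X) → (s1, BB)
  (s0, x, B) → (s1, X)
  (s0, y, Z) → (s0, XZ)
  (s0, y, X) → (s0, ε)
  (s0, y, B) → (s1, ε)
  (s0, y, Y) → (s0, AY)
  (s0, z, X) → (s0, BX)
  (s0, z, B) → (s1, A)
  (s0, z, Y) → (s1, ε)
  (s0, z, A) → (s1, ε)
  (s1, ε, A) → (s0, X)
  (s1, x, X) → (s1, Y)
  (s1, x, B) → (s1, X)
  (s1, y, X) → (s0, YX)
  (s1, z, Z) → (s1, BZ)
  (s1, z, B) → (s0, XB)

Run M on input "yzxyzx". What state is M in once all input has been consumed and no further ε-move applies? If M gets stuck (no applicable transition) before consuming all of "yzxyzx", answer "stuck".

s1

(s0, yzxyzx, Z)
  read y, top Z: go to s0, push XZ → (s0, zxyzx, XZ)
  read z, top X: go to s0, push BX → (s0, xyzx, BXZ)
  read x, top B: go to s1, push X → (s1, yzx, XXZ)
  read y, top X: go to s0, push YX → (s0, zx, YXXZ)
  read z, top Y: go to s1, push ε → (s1, x, XXZ)
  read x, top X: go to s1, push Y → (s1, ε, YXZ)
All input consumed; M is in state s1.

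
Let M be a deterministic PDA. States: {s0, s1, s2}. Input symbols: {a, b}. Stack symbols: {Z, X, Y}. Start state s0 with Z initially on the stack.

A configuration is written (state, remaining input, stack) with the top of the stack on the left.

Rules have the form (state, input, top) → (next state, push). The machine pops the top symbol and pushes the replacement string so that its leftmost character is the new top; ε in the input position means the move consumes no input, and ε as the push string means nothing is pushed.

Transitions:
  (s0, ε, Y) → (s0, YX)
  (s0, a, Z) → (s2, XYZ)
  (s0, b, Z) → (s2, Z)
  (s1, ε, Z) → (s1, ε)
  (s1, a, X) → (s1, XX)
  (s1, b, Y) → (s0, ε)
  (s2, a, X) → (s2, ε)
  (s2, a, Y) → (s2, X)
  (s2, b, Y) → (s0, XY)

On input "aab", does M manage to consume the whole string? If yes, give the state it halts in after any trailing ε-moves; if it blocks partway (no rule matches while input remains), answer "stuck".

(s0, aab, Z)
  read a, top Z: go to s2, push XYZ → (s2, ab, XYZ)
  read a, top X: go to s2, push ε → (s2, b, YZ)
  read b, top Y: go to s0, push XY → (s0, ε, XYZ)
All input consumed; M is in state s0.

s0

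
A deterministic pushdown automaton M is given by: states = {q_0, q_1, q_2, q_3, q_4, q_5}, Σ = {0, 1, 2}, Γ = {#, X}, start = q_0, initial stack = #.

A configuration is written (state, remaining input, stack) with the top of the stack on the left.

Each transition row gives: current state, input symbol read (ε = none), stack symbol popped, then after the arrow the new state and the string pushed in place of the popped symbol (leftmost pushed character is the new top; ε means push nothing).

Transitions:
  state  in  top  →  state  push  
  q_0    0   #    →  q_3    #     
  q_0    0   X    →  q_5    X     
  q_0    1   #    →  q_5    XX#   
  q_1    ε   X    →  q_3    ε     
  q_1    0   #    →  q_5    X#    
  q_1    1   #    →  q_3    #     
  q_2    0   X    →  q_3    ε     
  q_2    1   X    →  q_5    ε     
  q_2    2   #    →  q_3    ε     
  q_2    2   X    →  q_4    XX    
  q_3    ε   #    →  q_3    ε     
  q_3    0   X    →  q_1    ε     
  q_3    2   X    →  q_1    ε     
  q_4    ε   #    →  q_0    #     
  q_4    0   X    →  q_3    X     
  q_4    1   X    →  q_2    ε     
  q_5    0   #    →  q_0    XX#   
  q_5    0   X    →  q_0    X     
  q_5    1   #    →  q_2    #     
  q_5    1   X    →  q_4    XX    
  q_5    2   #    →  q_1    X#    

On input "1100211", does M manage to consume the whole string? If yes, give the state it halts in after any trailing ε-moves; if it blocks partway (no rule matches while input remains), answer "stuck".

stuck

(q_0, 1100211, #)
  read 1, top #: go to q_5, push XX# → (q_5, 100211, XX#)
  read 1, top X: go to q_4, push XX → (q_4, 00211, XXX#)
  read 0, top X: go to q_3, push X → (q_3, 0211, XXX#)
  read 0, top X: go to q_1, push ε → (q_1, 211, XX#)
  ε-move, top X: go to q_3, push ε → (q_3, 211, X#)
  read 2, top X: go to q_1, push ε → (q_1, 11, #)
  read 1, top #: go to q_3, push # → (q_3, 1, #)
  ε-move, top #: go to q_3, push ε → (q_3, 1, ε)
No transition for (q_3, 1, top ε); M blocks with input 1 remaining.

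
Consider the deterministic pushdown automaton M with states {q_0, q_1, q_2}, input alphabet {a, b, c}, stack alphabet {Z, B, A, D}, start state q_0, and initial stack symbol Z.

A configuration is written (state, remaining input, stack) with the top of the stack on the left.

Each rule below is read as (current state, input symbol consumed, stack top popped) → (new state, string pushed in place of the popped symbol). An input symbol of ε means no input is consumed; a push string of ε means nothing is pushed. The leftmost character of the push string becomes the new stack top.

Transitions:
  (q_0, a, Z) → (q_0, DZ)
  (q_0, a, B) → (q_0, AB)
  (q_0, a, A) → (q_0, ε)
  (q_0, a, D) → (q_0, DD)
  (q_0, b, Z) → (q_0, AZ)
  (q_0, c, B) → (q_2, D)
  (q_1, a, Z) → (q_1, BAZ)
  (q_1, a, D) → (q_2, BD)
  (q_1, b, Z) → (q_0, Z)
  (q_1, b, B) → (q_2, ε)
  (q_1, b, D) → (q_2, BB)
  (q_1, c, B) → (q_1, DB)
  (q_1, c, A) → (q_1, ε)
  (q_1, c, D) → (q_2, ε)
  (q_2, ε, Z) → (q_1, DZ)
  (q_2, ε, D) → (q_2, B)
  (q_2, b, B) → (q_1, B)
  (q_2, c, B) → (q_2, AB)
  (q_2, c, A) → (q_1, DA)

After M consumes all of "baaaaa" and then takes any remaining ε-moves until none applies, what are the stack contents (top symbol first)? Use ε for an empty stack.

DDDDZ

(q_0, baaaaa, Z)
  read b, top Z: go to q_0, push AZ → (q_0, aaaaa, AZ)
  read a, top A: go to q_0, push ε → (q_0, aaaa, Z)
  read a, top Z: go to q_0, push DZ → (q_0, aaa, DZ)
  read a, top D: go to q_0, push DD → (q_0, aa, DDZ)
  read a, top D: go to q_0, push DD → (q_0, a, DDDZ)
  read a, top D: go to q_0, push DD → (q_0, ε, DDDDZ)
All input consumed in state q_0 with stack DDDDZ.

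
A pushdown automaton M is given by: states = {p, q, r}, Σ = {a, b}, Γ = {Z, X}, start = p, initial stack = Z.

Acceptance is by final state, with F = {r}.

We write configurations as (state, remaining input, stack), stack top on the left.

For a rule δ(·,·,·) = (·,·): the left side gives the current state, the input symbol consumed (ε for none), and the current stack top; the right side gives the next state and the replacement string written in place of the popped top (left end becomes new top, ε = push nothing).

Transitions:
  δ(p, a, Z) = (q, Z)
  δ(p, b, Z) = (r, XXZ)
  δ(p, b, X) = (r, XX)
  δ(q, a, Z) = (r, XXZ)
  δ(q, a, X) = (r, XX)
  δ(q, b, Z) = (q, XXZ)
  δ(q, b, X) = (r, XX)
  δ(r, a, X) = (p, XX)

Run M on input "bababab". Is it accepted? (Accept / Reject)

One accepting computation: (p, bababab, Z) ⊢ (r, ababab, XXZ) ⊢ (p, babab, XXXZ) ⊢ (r, abab, XXXXZ) ⊢ (p, bab, XXXXXZ) ⊢ (r, ab, XXXXXXZ) ⊢ (p, b, XXXXXXXZ) ⊢ (r, ε, XXXXXXXXZ)
All input consumed and state r ∈ F.

Accept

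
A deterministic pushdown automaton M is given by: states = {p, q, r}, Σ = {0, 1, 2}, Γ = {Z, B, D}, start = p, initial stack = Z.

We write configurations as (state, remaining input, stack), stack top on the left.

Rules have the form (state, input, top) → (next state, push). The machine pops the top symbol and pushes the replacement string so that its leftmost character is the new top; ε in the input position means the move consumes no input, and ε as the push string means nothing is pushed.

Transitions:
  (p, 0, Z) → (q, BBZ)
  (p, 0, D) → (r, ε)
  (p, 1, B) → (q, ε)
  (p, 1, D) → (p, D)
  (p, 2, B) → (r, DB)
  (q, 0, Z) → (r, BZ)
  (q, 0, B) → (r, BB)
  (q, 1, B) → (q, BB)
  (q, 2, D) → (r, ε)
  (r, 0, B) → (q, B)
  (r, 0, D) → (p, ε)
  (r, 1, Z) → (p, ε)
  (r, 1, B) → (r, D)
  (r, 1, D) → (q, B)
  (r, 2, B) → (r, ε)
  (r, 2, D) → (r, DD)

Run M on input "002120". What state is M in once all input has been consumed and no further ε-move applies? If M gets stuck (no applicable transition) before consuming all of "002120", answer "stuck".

p

(p, 002120, Z)
  read 0, top Z: go to q, push BBZ → (q, 02120, BBZ)
  read 0, top B: go to r, push BB → (r, 2120, BBBZ)
  read 2, top B: go to r, push ε → (r, 120, BBZ)
  read 1, top B: go to r, push D → (r, 20, DBZ)
  read 2, top D: go to r, push DD → (r, 0, DDBZ)
  read 0, top D: go to p, push ε → (p, ε, DBZ)
All input consumed; M is in state p.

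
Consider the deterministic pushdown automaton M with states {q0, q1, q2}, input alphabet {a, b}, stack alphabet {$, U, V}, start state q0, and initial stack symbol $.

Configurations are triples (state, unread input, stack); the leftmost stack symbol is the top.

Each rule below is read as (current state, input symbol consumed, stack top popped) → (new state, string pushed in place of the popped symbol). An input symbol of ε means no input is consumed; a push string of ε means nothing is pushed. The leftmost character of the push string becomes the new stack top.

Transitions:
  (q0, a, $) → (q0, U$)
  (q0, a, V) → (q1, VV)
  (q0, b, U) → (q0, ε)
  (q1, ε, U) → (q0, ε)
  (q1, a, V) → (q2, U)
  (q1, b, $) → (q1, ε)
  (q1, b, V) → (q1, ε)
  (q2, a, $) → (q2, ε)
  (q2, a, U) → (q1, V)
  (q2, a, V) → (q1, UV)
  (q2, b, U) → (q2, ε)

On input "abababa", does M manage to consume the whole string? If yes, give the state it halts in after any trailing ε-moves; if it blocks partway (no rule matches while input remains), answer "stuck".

q0

(q0, abababa, $)
  read a, top $: go to q0, push U$ → (q0, bababa, U$)
  read b, top U: go to q0, push ε → (q0, ababa, $)
  read a, top $: go to q0, push U$ → (q0, baba, U$)
  read b, top U: go to q0, push ε → (q0, aba, $)
  read a, top $: go to q0, push U$ → (q0, ba, U$)
  read b, top U: go to q0, push ε → (q0, a, $)
  read a, top $: go to q0, push U$ → (q0, ε, U$)
All input consumed; M is in state q0.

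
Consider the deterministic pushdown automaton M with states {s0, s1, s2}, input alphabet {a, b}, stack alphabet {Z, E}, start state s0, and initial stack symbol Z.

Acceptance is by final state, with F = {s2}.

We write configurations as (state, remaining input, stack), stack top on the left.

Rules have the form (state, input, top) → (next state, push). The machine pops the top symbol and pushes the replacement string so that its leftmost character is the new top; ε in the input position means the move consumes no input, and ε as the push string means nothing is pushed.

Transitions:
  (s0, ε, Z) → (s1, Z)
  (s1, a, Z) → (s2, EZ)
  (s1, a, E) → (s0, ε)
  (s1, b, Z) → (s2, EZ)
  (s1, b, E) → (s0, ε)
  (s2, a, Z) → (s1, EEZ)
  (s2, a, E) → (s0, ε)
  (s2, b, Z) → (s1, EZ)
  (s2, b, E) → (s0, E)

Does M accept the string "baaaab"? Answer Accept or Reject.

Reject

(s0, baaaab, Z) ⊢ (s1, baaaab, Z) ⊢ (s2, aaaab, EZ) ⊢ (s0, aaab, Z) ⊢ (s1, aaab, Z) ⊢ (s2, aab, EZ) ⊢ (s0, ab, Z) ⊢ (s1, ab, Z) ⊢ (s2, b, EZ) ⊢ (s0, ε, EZ)
All input consumed; state s0 ∉ F and no further ε-move applies.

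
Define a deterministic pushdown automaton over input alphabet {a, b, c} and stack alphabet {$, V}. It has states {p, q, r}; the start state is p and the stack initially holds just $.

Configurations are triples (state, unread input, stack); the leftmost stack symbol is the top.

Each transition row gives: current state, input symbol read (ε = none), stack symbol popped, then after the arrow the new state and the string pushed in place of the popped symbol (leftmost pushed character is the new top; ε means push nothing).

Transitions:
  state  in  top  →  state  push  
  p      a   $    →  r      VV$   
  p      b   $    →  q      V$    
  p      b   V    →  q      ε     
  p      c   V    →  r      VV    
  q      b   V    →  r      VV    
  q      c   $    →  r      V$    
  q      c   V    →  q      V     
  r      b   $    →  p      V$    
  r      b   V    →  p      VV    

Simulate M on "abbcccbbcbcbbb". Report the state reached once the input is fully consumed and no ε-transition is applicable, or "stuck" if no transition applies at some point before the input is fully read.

r

(p, abbcccbbcbcbbb, $)
  read a, top $: go to r, push VV$ → (r, bbcccbbcbcbbb, VV$)
  read b, top V: go to p, push VV → (p, bcccbbcbcbbb, VVV$)
  read b, top V: go to q, push ε → (q, cccbbcbcbbb, VV$)
  read c, top V: go to q, push V → (q, ccbbcbcbbb, VV$)
  read c, top V: go to q, push V → (q, cbbcbcbbb, VV$)
  read c, top V: go to q, push V → (q, bbcbcbbb, VV$)
  read b, top V: go to r, push VV → (r, bcbcbbb, VVV$)
  read b, top V: go to p, push VV → (p, cbcbbb, VVVV$)
  read c, top V: go to r, push VV → (r, bcbbb, VVVVV$)
  read b, top V: go to p, push VV → (p, cbbb, VVVVVV$)
  read c, top V: go to r, push VV → (r, bbb, VVVVVVV$)
  read b, top V: go to p, push VV → (p, bb, VVVVVVVV$)
  read b, top V: go to q, push ε → (q, b, VVVVVVV$)
  read b, top V: go to r, push VV → (r, ε, VVVVVVVV$)
All input consumed; M is in state r.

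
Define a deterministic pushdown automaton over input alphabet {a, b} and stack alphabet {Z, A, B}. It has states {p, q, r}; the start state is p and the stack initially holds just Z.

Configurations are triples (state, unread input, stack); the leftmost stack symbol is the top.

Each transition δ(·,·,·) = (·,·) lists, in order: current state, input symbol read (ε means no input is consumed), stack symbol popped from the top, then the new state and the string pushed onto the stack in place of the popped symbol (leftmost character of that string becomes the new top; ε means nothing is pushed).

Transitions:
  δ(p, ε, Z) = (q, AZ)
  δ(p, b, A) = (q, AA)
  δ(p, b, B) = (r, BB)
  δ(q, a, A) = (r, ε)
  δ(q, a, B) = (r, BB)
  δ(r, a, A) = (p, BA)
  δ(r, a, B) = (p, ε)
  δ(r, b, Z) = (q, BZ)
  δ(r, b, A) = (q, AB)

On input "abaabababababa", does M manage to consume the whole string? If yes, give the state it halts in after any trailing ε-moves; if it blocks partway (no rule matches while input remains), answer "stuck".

(p, abaabababababa, Z)
  ε-move, top Z: go to q, push AZ → (q, abaabababababa, AZ)
  read a, top A: go to r, push ε → (r, baabababababa, Z)
  read b, top Z: go to q, push BZ → (q, aabababababa, BZ)
  read a, top B: go to r, push BB → (r, abababababa, BBZ)
  read a, top B: go to p, push ε → (p, bababababa, BZ)
  read b, top B: go to r, push BB → (r, ababababa, BBZ)
  read a, top B: go to p, push ε → (p, babababa, BZ)
  read b, top B: go to r, push BB → (r, abababa, BBZ)
  read a, top B: go to p, push ε → (p, bababa, BZ)
  read b, top B: go to r, push BB → (r, ababa, BBZ)
  read a, top B: go to p, push ε → (p, baba, BZ)
  read b, top B: go to r, push BB → (r, aba, BBZ)
  read a, top B: go to p, push ε → (p, ba, BZ)
  read b, top B: go to r, push BB → (r, a, BBZ)
  read a, top B: go to p, push ε → (p, ε, BZ)
All input consumed; M is in state p.

p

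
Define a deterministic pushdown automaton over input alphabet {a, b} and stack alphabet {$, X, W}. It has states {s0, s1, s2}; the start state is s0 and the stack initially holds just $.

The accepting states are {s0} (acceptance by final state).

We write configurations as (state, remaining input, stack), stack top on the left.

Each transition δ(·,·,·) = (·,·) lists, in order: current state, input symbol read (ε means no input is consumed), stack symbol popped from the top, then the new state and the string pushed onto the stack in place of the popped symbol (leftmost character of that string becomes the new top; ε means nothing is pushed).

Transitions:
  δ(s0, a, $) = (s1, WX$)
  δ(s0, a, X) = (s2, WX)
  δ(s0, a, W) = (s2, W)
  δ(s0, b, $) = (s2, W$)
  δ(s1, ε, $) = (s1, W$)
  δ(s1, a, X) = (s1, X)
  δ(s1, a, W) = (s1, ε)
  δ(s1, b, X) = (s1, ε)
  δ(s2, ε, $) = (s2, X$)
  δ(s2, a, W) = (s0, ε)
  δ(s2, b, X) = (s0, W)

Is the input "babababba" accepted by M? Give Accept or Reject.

Reject

(s0, babababba, $) ⊢ (s2, abababba, W$) ⊢ (s0, bababba, $) ⊢ (s2, ababba, W$) ⊢ (s0, babba, $) ⊢ (s2, abba, W$) ⊢ (s0, bba, $) ⊢ (s2, ba, W$)
No transition applies at (s2, ba, W$); input not fully consumed.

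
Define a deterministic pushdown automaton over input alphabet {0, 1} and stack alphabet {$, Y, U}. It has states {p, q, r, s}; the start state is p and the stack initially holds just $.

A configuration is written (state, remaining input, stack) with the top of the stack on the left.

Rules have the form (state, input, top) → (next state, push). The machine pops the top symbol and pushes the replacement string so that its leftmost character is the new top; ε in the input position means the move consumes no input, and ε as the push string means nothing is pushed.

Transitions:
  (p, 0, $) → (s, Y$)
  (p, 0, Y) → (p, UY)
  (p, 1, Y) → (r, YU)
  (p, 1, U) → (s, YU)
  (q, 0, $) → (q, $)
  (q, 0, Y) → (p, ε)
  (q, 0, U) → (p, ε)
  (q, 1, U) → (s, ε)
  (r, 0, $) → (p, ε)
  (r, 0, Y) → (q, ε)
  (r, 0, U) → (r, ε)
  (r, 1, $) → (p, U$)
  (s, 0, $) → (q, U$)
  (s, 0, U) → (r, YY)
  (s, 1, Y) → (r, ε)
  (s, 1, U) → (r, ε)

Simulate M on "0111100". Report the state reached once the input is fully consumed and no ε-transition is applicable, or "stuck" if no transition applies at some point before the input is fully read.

(p, 0111100, $)
  read 0, top $: go to s, push Y$ → (s, 111100, Y$)
  read 1, top Y: go to r, push ε → (r, 11100, $)
  read 1, top $: go to p, push U$ → (p, 1100, U$)
  read 1, top U: go to s, push YU → (s, 100, YU$)
  read 1, top Y: go to r, push ε → (r, 00, U$)
  read 0, top U: go to r, push ε → (r, 0, $)
  read 0, top $: go to p, push ε → (p, ε, ε)
All input consumed; M is in state p.

p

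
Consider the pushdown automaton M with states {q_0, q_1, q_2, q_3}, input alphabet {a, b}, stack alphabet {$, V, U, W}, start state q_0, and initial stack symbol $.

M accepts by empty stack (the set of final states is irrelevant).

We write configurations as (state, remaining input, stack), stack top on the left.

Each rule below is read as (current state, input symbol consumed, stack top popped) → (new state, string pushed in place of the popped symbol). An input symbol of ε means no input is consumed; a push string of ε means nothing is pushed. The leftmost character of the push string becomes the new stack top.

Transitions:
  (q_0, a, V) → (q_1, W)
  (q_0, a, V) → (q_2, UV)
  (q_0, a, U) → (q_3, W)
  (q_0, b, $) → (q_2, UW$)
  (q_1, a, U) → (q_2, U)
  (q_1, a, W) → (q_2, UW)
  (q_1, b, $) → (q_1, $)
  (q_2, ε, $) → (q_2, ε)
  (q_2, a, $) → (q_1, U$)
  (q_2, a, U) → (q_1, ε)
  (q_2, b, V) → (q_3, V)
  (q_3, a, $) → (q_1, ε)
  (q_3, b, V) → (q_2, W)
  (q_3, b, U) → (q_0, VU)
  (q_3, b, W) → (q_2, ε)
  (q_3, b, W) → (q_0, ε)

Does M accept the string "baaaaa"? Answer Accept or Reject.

No computation consumes all input and empties the stack.

Reject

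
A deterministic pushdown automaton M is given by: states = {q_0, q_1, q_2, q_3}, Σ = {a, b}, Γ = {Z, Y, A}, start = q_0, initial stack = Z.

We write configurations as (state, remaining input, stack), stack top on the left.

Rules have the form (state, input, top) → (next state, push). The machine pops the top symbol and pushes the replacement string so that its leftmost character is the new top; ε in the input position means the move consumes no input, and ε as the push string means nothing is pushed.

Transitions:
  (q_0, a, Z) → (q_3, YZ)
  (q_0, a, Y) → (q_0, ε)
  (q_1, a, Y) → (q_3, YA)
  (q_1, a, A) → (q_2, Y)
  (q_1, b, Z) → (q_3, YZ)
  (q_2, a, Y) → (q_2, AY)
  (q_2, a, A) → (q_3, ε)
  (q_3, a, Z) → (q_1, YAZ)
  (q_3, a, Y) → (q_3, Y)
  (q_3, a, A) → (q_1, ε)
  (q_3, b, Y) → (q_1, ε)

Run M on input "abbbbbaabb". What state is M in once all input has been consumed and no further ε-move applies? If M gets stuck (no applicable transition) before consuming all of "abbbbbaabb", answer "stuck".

stuck

(q_0, abbbbbaabb, Z)
  read a, top Z: go to q_3, push YZ → (q_3, bbbbbaabb, YZ)
  read b, top Y: go to q_1, push ε → (q_1, bbbbaabb, Z)
  read b, top Z: go to q_3, push YZ → (q_3, bbbaabb, YZ)
  read b, top Y: go to q_1, push ε → (q_1, bbaabb, Z)
  read b, top Z: go to q_3, push YZ → (q_3, baabb, YZ)
  read b, top Y: go to q_1, push ε → (q_1, aabb, Z)
No transition for (q_1, a, top Z); M blocks with input aabb remaining.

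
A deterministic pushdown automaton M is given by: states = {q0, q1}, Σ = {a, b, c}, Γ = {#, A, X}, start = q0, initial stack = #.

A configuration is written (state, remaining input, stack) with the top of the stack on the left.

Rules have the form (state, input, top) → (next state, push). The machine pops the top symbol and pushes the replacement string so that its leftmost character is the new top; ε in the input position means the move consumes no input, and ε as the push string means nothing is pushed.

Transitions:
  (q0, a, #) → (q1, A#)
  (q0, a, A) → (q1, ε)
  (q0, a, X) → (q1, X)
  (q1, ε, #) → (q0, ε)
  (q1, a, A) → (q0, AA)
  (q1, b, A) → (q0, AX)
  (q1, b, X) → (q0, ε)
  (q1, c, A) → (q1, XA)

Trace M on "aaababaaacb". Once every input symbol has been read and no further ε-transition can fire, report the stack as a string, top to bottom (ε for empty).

(q0, aaababaaacb, #) ⊢ (q1, aababaaacb, A#) ⊢ (q0, ababaaacb, AA#) ⊢ (q1, babaaacb, A#) ⊢ (q0, abaaacb, AX#) ⊢ (q1, baaacb, X#) ⊢ (q0, aaacb, #) ⊢ (q1, aacb, A#) ⊢ (q0, acb, AA#) ⊢ (q1, cb, A#) ⊢ (q1, b, XA#) ⊢ (q0, ε, A#)
All input consumed in state q0 with stack A#.

A#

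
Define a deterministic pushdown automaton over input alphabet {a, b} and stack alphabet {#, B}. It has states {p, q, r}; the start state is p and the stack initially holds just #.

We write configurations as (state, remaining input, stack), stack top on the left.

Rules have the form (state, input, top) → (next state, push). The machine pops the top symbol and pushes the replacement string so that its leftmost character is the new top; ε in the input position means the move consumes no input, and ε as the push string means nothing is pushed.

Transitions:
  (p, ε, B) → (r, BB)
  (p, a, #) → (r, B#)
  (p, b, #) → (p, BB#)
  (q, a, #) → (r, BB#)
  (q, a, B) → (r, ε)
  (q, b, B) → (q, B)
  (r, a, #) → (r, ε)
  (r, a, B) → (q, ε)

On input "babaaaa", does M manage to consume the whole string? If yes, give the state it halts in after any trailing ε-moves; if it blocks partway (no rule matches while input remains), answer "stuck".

(p, babaaaa, #)
  read b, top #: go to p, push BB# → (p, abaaaa, BB#)
  ε-move, top B: go to r, push BB → (r, abaaaa, BBB#)
  read a, top B: go to q, push ε → (q, baaaa, BB#)
  read b, top B: go to q, push B → (q, aaaa, BB#)
  read a, top B: go to r, push ε → (r, aaa, B#)
  read a, top B: go to q, push ε → (q, aa, #)
  read a, top #: go to r, push BB# → (r, a, BB#)
  read a, top B: go to q, push ε → (q, ε, B#)
All input consumed; M is in state q.

q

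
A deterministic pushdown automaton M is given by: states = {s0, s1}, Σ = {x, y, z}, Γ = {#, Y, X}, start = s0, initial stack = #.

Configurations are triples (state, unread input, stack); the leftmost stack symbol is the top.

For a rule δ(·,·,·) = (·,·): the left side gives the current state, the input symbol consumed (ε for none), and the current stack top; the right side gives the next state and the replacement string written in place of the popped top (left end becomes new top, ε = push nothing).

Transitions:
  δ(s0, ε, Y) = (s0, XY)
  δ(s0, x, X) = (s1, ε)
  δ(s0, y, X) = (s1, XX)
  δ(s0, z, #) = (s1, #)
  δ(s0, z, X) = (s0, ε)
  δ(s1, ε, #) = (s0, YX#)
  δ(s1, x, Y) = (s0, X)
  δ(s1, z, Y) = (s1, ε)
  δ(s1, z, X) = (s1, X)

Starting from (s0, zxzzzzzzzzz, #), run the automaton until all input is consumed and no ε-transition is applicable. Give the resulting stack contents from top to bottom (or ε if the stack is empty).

(s0, zxzzzzzzzzz, #)
  read z, top #: go to s1, push # → (s1, xzzzzzzzzz, #)
  ε-move, top #: go to s0, push YX# → (s0, xzzzzzzzzz, YX#)
  ε-move, top Y: go to s0, push XY → (s0, xzzzzzzzzz, XYX#)
  read x, top X: go to s1, push ε → (s1, zzzzzzzzz, YX#)
  read z, top Y: go to s1, push ε → (s1, zzzzzzzz, X#)
  read z, top X: go to s1, push X → (s1, zzzzzzz, X#)
  read z, top X: go to s1, push X → (s1, zzzzzz, X#)
  read z, top X: go to s1, push X → (s1, zzzzz, X#)
  read z, top X: go to s1, push X → (s1, zzzz, X#)
  read z, top X: go to s1, push X → (s1, zzz, X#)
  read z, top X: go to s1, push X → (s1, zz, X#)
  read z, top X: go to s1, push X → (s1, z, X#)
  read z, top X: go to s1, push X → (s1, ε, X#)
All input consumed in state s1 with stack X#.

X#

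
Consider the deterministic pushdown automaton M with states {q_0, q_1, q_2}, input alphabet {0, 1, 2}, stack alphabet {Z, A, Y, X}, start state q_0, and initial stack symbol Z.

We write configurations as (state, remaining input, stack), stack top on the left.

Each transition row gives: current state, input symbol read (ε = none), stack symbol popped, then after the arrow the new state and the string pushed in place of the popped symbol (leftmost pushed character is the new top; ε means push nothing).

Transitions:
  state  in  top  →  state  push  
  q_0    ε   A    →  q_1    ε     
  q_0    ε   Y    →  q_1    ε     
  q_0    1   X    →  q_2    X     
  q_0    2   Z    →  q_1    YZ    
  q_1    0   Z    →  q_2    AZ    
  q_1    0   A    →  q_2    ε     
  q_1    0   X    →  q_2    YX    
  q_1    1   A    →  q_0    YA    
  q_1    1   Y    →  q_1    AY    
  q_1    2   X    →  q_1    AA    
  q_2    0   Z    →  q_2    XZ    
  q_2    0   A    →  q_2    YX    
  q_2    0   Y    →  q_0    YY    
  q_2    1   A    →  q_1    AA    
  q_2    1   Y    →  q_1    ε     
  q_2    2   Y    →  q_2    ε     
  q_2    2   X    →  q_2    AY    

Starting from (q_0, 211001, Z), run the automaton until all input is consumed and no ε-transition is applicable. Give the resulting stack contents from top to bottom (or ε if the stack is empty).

AYZ

(q_0, 211001, Z) ⊢ (q_1, 11001, YZ) ⊢ (q_1, 1001, AYZ) ⊢ (q_0, 001, YAYZ) ⊢ (q_1, 001, AYZ) ⊢ (q_2, 01, YZ) ⊢ (q_0, 1, YYZ) ⊢ (q_1, 1, YZ) ⊢ (q_1, ε, AYZ)
All input consumed in state q_1 with stack AYZ.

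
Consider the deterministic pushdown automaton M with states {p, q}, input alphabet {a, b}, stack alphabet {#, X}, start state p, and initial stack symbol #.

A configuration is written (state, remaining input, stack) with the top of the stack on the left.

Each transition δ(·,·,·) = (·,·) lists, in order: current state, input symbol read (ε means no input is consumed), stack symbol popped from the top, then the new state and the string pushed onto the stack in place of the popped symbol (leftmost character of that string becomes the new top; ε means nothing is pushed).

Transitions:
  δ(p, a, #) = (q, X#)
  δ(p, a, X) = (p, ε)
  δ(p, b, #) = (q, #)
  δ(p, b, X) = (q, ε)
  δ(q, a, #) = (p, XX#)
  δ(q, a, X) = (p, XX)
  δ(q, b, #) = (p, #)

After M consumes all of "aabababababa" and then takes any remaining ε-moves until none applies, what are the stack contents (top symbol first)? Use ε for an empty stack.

XX#

(p, aabababababa, #)
  read a, top #: go to q, push X# → (q, abababababa, X#)
  read a, top X: go to p, push XX → (p, bababababa, XX#)
  read b, top X: go to q, push ε → (q, ababababa, X#)
  read a, top X: go to p, push XX → (p, babababa, XX#)
  read b, top X: go to q, push ε → (q, abababa, X#)
  read a, top X: go to p, push XX → (p, bababa, XX#)
  read b, top X: go to q, push ε → (q, ababa, X#)
  read a, top X: go to p, push XX → (p, baba, XX#)
  read b, top X: go to q, push ε → (q, aba, X#)
  read a, top X: go to p, push XX → (p, ba, XX#)
  read b, top X: go to q, push ε → (q, a, X#)
  read a, top X: go to p, push XX → (p, ε, XX#)
All input consumed in state p with stack XX#.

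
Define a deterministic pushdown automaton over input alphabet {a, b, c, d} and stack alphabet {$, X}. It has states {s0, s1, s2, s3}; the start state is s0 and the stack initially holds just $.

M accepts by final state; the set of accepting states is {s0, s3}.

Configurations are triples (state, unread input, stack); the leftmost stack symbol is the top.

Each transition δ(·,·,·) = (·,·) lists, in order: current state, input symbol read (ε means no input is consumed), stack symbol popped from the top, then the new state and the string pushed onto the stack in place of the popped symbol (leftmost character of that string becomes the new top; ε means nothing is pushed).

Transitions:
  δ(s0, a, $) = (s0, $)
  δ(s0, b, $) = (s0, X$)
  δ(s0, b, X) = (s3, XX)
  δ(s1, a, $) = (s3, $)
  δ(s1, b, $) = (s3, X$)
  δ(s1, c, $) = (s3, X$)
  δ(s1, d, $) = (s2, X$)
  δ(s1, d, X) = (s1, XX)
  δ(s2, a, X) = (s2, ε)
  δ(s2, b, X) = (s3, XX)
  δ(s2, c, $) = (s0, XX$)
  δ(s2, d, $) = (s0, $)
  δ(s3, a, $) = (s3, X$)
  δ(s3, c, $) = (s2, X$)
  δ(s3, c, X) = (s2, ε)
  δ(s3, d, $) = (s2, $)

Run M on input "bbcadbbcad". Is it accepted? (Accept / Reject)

(s0, bbcadbbcad, $)
  read b, top $: go to s0, push X$ → (s0, bcadbbcad, X$)
  read b, top X: go to s3, push XX → (s3, cadbbcad, XX$)
  read c, top X: go to s2, push ε → (s2, adbbcad, X$)
  read a, top X: go to s2, push ε → (s2, dbbcad, $)
  read d, top $: go to s0, push $ → (s0, bbcad, $)
  read b, top $: go to s0, push X$ → (s0, bcad, X$)
  read b, top X: go to s3, push XX → (s3, cad, XX$)
  read c, top X: go to s2, push ε → (s2, ad, X$)
  read a, top X: go to s2, push ε → (s2, d, $)
  read d, top $: go to s0, push $ → (s0, ε, $)
All input consumed; state s0 ∈ F.

Accept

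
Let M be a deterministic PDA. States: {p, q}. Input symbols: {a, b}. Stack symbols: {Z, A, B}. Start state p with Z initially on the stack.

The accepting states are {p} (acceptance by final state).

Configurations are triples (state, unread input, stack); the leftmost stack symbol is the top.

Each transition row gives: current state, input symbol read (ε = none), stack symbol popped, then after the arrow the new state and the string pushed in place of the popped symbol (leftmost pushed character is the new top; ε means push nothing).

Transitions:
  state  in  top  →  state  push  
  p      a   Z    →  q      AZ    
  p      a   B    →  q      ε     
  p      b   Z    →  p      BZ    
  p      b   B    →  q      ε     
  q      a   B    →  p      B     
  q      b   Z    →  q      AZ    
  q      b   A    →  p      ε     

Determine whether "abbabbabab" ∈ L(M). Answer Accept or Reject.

(p, abbabbabab, Z)
  read a, top Z: go to q, push AZ → (q, bbabbabab, AZ)
  read b, top A: go to p, push ε → (p, babbabab, Z)
  read b, top Z: go to p, push BZ → (p, abbabab, BZ)
  read a, top B: go to q, push ε → (q, bbabab, Z)
  read b, top Z: go to q, push AZ → (q, babab, AZ)
  read b, top A: go to p, push ε → (p, abab, Z)
  read a, top Z: go to q, push AZ → (q, bab, AZ)
  read b, top A: go to p, push ε → (p, ab, Z)
  read a, top Z: go to q, push AZ → (q, b, AZ)
  read b, top A: go to p, push ε → (p, ε, Z)
All input consumed; state p ∈ F.

Accept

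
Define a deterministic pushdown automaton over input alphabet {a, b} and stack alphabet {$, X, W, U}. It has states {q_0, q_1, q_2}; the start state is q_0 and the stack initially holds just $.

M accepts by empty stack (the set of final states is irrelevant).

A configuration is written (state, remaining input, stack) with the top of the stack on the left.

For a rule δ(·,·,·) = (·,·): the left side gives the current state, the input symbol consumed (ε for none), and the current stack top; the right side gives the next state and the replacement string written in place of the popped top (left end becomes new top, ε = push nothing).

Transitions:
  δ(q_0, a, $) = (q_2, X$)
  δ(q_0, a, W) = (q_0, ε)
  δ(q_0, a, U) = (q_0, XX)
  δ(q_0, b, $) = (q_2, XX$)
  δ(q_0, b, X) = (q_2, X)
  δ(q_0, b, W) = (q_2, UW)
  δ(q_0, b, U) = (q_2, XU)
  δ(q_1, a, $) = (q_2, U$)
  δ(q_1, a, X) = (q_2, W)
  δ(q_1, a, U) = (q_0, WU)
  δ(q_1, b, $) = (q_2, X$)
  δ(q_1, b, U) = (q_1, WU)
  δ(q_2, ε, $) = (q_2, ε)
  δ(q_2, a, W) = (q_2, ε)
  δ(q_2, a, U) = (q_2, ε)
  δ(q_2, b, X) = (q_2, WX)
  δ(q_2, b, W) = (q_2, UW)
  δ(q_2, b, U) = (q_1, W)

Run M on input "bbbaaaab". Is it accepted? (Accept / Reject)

Reject

(q_0, bbbaaaab, $)
  read b, top $: go to q_2, push XX$ → (q_2, bbaaaab, XX$)
  read b, top X: go to q_2, push WX → (q_2, baaaab, WXX$)
  read b, top W: go to q_2, push UW → (q_2, aaaab, UWXX$)
  read a, top U: go to q_2, push ε → (q_2, aaab, WXX$)
  read a, top W: go to q_2, push ε → (q_2, aab, XX$)
No transition applies at (q_2, aab, XX$); input not fully consumed.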